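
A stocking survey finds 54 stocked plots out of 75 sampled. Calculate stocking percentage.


Formula: Stocking % = stocked plots / total plots * 100
Stocking = 54 / 75 * 100
Stocking = 0.72 * 100 = 72.0%

72.0


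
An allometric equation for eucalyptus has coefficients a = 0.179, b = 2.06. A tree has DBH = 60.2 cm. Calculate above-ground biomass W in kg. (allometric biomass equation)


Formula: W = a * DBH^b  (allometric power law)
DBH^b = 60.2^2.06 = 4634.136
W = 0.179 * 4634.136 = 829.5 kg

829.5


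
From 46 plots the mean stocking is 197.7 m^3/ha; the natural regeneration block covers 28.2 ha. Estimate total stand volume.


Formula: Total Volume = Mean Volume per ha * Total Area
Total Volume = 197.7 m^3/ha * 28.2 ha
Total Volume = 5575 m^3

5575


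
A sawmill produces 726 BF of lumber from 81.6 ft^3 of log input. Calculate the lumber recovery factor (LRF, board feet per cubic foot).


Formula: LRF = Lumber Output (BF) / Log Input (ft^3)
LRF = 726 BF / 81.6 ft^3
LRF = 8.9 BF/ft^3

8.9


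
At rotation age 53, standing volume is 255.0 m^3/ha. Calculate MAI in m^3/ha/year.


Formula: MAI = Total Volume / Stand Age
MAI = 255.0 m^3/ha / 53 years
MAI = 4.81 m^3/ha/year

4.81


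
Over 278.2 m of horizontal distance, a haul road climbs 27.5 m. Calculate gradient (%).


Formula: Gradient = rise / run * 100
Gradient = 27.5 / 278.2 * 100 = 9.9%

9.9


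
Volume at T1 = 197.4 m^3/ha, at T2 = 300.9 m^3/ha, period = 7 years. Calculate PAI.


Formula: PAI = (V_T2 - V_T1) / (T2 - T1)
Volume increment = 300.9 - 197.4 = 103.5 m^3/ha
PAI = 103.5 / 7 = 14.79 m^3/ha/year

14.79


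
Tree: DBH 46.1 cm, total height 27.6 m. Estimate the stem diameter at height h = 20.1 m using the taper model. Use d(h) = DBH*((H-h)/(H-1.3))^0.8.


Taper: d(h) = DBH * ((H - h) / (H - 1.3))^0.8
Numerator = H - h = 27.6 - 20.1 = 7.5 m
Denominator = H - 1.3 = 27.6 - 1.3 = 26.3 m
Ratio = 7.5 / 26.3 = 0.28517
d = 46.1 * 0.28517^0.8 = 16.9 cm

16.9


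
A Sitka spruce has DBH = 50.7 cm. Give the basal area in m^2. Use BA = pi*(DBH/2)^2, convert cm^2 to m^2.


Formula: BA = pi * (DBH/2)^2 / 10000  (cm^2 to m^2)
Radius = DBH/2 = 50.7/2 = 25.35 cm
BA = pi * 25.35^2 / 10000
   = 2018.8581 cm^2 / 10000
   = 0.2019 m^2

0.2019


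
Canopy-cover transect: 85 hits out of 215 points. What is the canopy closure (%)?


Formula: Canopy closure = covered points / total points * 100
Closure = 85 / 215 * 100
Closure = 0.3953 * 100 = 39.5%

39.5


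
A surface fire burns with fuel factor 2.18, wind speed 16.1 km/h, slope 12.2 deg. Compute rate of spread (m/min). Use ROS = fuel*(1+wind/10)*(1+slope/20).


Formula: ROS = fuel * (1 + wind/10) * (1 + slope/20)
Wind factor = 1 + 16.1/10 = 2.61
Slope factor = 1 + 12.2/20 = 1.61
ROS = 2.18 * 2.61 * 1.61 = 9.16 m/min

9.16


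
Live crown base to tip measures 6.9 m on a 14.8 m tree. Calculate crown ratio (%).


Formula: Crown Ratio = (Crown Length / Total Height) * 100
CR = (6.9 m / 14.8 m) * 100
CR = 0.4662 * 100 = 46.6%

46.6


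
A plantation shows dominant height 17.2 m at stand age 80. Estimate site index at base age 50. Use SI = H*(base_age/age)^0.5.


Formula: SI = H_dom * (base_age / age)^0.5
Age ratio = 50 / 80 = 0.625
sqrt(age_ratio) = 0.79057
SI = 17.2 * 0.79057 = 13.6 m

13.6


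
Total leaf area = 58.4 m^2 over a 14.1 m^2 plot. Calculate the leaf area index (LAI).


Formula: LAI = total leaf area / ground area  (dimensionless)
LAI = 58.4 m^2 / 14.1 m^2
LAI = 4.14

4.14


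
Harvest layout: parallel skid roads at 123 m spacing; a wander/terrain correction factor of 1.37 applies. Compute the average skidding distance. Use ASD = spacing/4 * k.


Formula: ASD = (spacing / 4) * correction
Uncorrected distance = spacing / 4 = 123 / 4 = 30.75 m
ASD = 30.75 * 1.37 = 42 m

42


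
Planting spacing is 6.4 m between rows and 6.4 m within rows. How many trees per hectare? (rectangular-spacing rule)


Formula: TPH = 10000 m^2/ha / (spacing_x * spacing_y)
Area per tree = 6.4 m * 6.4 m = 40.96 m^2
TPH = 10000 / 40.96 = 244 trees/ha

244


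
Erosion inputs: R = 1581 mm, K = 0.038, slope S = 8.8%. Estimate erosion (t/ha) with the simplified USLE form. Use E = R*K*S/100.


Formula: E = R * K * S / 100  (simplified USLE)
R * K = 1581 * 0.038 = 60.078
E = 60.078 * 8.8 / 100 = 5.29 t/ha

5.29


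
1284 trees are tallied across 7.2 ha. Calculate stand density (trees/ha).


Formula: Stand Density = N_trees / Area_ha
Density = 1284 trees / 7.2 ha
Density = 178 trees/ha

178


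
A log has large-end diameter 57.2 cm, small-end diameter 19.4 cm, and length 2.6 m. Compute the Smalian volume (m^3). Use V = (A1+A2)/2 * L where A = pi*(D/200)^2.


Smalian: V = (A1 + A2)/2 * L,  A = pi*(D/200)^2
A1 = pi*(57.2/200)^2 = 0.25697 m^2
A2 = pi*(19.4/200)^2 = 0.029559 m^2
V = (0.25697+0.029559)/2*2.6 = 0.3725 m^3

0.3725


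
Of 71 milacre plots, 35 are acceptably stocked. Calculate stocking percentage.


Formula: Stocking % = stocked plots / total plots * 100
Stocking = 35 / 71 * 100
Stocking = 0.493 * 100 = 49.3%

49.3


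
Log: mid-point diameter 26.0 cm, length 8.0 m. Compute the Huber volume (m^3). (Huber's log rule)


Huber: V = Am * L,  Am = pi*(Dm/200)^2
Am = pi*(26.0/200)^2 = 0.053093 m^2
V = 0.053093*8.0 = 0.4247 m^3

0.4247


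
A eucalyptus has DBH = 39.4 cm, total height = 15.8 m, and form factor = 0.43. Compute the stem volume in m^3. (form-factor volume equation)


Formula: V = pi * (DBH/200)^2 * H * ff
Radius = DBH/200 = 39.4/200 = 0.197 m
Radius^2 = 0.197^2 = 0.038809 m^2
V = pi * 0.038809 * 15.8 * 0.43
V = 0.828 m^3

0.828


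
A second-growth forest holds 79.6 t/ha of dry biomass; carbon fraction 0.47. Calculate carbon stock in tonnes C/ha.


Formula: Carbon Stock = Biomass * Carbon Fraction
C = 79.6 t/ha * 0.47
C = 37.4 t C/ha

37.4


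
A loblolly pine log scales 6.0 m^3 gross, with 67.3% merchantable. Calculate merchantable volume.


Formula: MV = V_total * (merchantable_pct / 100)
Merchantable fraction = 67.3% / 100 = 0.673
MV = 6.0 m^3 * 0.673 = 4.038 m^3

4.038


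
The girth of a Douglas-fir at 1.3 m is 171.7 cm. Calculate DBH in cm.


Formula: DBH = C / pi
DBH = 171.7 / pi
pi = 3.14159...
DBH = 54.7 cm

54.7


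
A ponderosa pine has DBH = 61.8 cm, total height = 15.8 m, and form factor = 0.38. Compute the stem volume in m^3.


Formula: V = pi * (DBH/200)^2 * H * ff
Radius = DBH/200 = 61.8/200 = 0.309 m
Radius^2 = 0.309^2 = 0.095481 m^2
V = pi * 0.095481 * 15.8 * 0.38
V = 1.801 m^3

1.801


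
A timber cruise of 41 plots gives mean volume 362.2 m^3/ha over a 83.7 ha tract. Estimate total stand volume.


Formula: Total Volume = Mean Volume per ha * Total Area
Total Volume = 362.2 m^3/ha * 83.7 ha
Total Volume = 30316 m^3

30316


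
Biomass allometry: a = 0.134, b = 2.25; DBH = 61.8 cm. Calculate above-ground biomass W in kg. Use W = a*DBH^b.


Formula: W = a * DBH^b  (allometric power law)
DBH^b = 61.8^2.25 = 10708.3873
W = 0.134 * 10708.3873 = 1434.9 kg

1434.9


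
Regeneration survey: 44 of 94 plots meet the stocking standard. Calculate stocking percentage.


Formula: Stocking % = stocked plots / total plots * 100
Stocking = 44 / 94 * 100
Stocking = 0.4681 * 100 = 46.8%

46.8


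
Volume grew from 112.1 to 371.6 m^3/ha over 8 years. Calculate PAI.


Formula: PAI = (V_T2 - V_T1) / (T2 - T1)
Volume increment = 371.6 - 112.1 = 259.5 m^3/ha
PAI = 259.5 / 8 = 32.44 m^3/ha/year

32.44


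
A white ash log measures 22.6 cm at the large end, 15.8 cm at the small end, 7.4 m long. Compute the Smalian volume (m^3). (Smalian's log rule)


Smalian: V = (A1 + A2)/2 * L,  A = pi*(D/200)^2
A1 = pi*(22.6/200)^2 = 0.040115 m^2
A2 = pi*(15.8/200)^2 = 0.019607 m^2
V = (0.040115+0.019607)/2*7.4 = 0.221 m^3

0.221


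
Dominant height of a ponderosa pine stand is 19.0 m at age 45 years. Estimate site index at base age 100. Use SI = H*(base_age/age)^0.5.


Formula: SI = H_dom * (base_age / age)^0.5
Age ratio = 100 / 45 = 2.22222
sqrt(age_ratio) = 1.49071
SI = 19.0 * 1.49071 = 28.3 m

28.3


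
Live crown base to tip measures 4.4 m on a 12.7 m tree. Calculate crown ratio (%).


Formula: Crown Ratio = (Crown Length / Total Height) * 100
CR = (4.4 m / 12.7 m) * 100
CR = 0.3465 * 100 = 34.6%

34.6


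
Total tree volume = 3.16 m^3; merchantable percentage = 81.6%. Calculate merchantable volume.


Formula: MV = V_total * (merchantable_pct / 100)
Merchantable fraction = 81.6% / 100 = 0.816
MV = 3.16 m^3 * 0.816 = 2.579 m^3

2.579


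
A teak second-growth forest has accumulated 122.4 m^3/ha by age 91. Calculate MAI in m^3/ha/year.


Formula: MAI = Total Volume / Stand Age
MAI = 122.4 m^3/ha / 91 years
MAI = 1.35 m^3/ha/year

1.35


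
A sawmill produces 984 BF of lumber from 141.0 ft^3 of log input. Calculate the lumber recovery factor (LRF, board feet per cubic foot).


Formula: LRF = Lumber Output (BF) / Log Input (ft^3)
LRF = 984 BF / 141.0 ft^3
LRF = 6.98 BF/ft^3

6.98


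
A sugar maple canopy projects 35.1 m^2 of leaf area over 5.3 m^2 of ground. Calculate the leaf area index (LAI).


Formula: LAI = total leaf area / ground area  (dimensionless)
LAI = 35.1 m^2 / 5.3 m^2
LAI = 6.62

6.62


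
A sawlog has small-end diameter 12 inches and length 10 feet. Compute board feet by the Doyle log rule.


Doyle: BF = (D - 4)^2 * L / 16
Adjusted diameter = 12 - 4 = 8 in
(D-4)^2 = 8^2 = 64
BF = 64 * 10 / 16 = 40 BF

40


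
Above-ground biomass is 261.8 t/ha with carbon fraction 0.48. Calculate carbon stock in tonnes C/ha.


Formula: Carbon Stock = Biomass * Carbon Fraction
C = 261.8 t/ha * 0.48
C = 125.7 t C/ha

125.7


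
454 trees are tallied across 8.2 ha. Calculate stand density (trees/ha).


Formula: Stand Density = N_trees / Area_ha
Density = 454 trees / 8.2 ha
Density = 55 trees/ha

55


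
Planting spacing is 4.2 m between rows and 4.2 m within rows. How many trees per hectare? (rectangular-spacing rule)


Formula: TPH = 10000 m^2/ha / (spacing_x * spacing_y)
Area per tree = 4.2 m * 4.2 m = 17.64 m^2
TPH = 10000 / 17.64 = 567 trees/ha

567


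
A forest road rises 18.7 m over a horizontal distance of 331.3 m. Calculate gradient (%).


Formula: Gradient = rise / run * 100
Gradient = 18.7 / 331.3 * 100 = 5.6%

5.6


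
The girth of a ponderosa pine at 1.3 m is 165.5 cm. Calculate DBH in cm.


Formula: DBH = C / pi
DBH = 165.5 / pi
pi = 3.14159...
DBH = 52.7 cm

52.7


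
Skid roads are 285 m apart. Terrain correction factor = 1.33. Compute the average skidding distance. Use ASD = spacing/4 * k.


Formula: ASD = (spacing / 4) * correction
Uncorrected distance = spacing / 4 = 285 / 4 = 71.25 m
ASD = 71.25 * 1.33 = 95 m

95


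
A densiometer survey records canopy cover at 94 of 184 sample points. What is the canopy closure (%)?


Formula: Canopy closure = covered points / total points * 100
Closure = 94 / 184 * 100
Closure = 0.5109 * 100 = 51.1%

51.1


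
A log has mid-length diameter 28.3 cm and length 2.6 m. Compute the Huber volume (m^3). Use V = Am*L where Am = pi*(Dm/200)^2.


Huber: V = Am * L,  Am = pi*(Dm/200)^2
Am = pi*(28.3/200)^2 = 0.062902 m^2
V = 0.062902*2.6 = 0.1635 m^3

0.1635


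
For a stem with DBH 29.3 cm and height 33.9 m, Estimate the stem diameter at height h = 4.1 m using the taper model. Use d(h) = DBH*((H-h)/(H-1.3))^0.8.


Taper: d(h) = DBH * ((H - h) / (H - 1.3))^0.8
Numerator = H - h = 33.9 - 4.1 = 29.8 m
Denominator = H - 1.3 = 33.9 - 1.3 = 32.6 m
Ratio = 29.8 / 32.6 = 0.91411
d = 29.3 * 0.91411^0.8 = 27.3 cm

27.3


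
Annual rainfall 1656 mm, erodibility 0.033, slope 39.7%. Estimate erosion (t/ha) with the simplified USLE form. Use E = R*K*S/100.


Formula: E = R * K * S / 100  (simplified USLE)
R * K = 1656 * 0.033 = 54.648
E = 54.648 * 39.7 / 100 = 21.7 t/ha

21.7


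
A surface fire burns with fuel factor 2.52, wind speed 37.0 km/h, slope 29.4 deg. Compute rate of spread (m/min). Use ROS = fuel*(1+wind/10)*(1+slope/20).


Formula: ROS = fuel * (1 + wind/10) * (1 + slope/20)
Wind factor = 1 + 37.0/10 = 4.7
Slope factor = 1 + 29.4/20 = 2.47
ROS = 2.52 * 4.7 * 2.47 = 29.25 m/min

29.25


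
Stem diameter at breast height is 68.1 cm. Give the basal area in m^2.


Formula: BA = pi * (DBH/2)^2 / 10000  (cm^2 to m^2)
Radius = DBH/2 = 68.1/2 = 34.05 cm
BA = pi * 34.05^2 / 10000
   = 3642.3704 cm^2 / 10000
   = 0.3642 m^2

0.3642


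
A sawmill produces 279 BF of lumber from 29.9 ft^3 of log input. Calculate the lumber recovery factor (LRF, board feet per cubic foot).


Formula: LRF = Lumber Output (BF) / Log Input (ft^3)
LRF = 279 BF / 29.9 ft^3
LRF = 9.33 BF/ft^3

9.33


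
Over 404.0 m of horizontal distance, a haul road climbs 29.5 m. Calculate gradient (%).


Formula: Gradient = rise / run * 100
Gradient = 29.5 / 404.0 * 100 = 7.3%

7.3


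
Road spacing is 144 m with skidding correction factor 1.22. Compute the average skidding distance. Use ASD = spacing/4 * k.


Formula: ASD = (spacing / 4) * correction
Uncorrected distance = spacing / 4 = 144 / 4 = 36 m
ASD = 36 * 1.22 = 44 m

44


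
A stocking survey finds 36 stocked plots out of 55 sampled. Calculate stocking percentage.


Formula: Stocking % = stocked plots / total plots * 100
Stocking = 36 / 55 * 100
Stocking = 0.6545 * 100 = 65.5%

65.5


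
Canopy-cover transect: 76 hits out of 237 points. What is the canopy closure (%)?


Formula: Canopy closure = covered points / total points * 100
Closure = 76 / 237 * 100
Closure = 0.3207 * 100 = 32.1%

32.1


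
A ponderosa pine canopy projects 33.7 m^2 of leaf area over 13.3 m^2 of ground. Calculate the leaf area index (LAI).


Formula: LAI = total leaf area / ground area  (dimensionless)
LAI = 33.7 m^2 / 13.3 m^2
LAI = 2.53

2.53


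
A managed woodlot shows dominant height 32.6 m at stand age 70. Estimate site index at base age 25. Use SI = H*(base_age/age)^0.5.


Formula: SI = H_dom * (base_age / age)^0.5
Age ratio = 25 / 70 = 0.35714
sqrt(age_ratio) = 0.59761
SI = 32.6 * 0.59761 = 19.5 m

19.5


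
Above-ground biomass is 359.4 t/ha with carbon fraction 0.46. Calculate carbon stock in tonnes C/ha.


Formula: Carbon Stock = Biomass * Carbon Fraction
C = 359.4 t/ha * 0.46
C = 165.3 t C/ha

165.3


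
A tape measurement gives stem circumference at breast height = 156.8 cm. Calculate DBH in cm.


Formula: DBH = C / pi
DBH = 156.8 / pi
pi = 3.14159...
DBH = 49.9 cm

49.9


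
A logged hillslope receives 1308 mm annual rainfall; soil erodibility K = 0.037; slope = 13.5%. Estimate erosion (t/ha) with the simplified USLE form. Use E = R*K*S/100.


Formula: E = R * K * S / 100  (simplified USLE)
R * K = 1308 * 0.037 = 48.396
E = 48.396 * 13.5 / 100 = 6.53 t/ha

6.53


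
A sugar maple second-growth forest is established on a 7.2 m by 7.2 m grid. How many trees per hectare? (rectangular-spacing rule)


Formula: TPH = 10000 m^2/ha / (spacing_x * spacing_y)
Area per tree = 7.2 m * 7.2 m = 51.84 m^2
TPH = 10000 / 51.84 = 193 trees/ha

193


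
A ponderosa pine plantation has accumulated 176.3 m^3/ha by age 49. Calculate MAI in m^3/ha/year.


Formula: MAI = Total Volume / Stand Age
MAI = 176.3 m^3/ha / 49 years
MAI = 3.6 m^3/ha/year

3.6


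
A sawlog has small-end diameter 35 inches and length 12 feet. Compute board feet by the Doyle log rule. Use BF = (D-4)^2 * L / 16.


Doyle: BF = (D - 4)^2 * L / 16
Adjusted diameter = 35 - 4 = 31 in
(D-4)^2 = 31^2 = 961
BF = 961 * 12 / 16 = 721 BF

721


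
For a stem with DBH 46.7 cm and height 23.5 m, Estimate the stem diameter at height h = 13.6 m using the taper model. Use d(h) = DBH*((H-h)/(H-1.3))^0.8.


Taper: d(h) = DBH * ((H - h) / (H - 1.3))^0.8
Numerator = H - h = 23.5 - 13.6 = 9.9 m
Denominator = H - 1.3 = 23.5 - 1.3 = 22.2 m
Ratio = 9.9 / 22.2 = 0.44595
d = 46.7 * 0.44595^0.8 = 24.5 cm

24.5


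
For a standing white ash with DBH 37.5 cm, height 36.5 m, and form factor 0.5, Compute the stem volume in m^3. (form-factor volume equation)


Formula: V = pi * (DBH/200)^2 * H * ff
Radius = DBH/200 = 37.5/200 = 0.1875 m
Radius^2 = 0.1875^2 = 0.03515625 m^2
V = pi * 0.03515625 * 36.5 * 0.5
V = 2.016 m^3

2.016


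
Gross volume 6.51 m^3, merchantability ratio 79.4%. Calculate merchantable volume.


Formula: MV = V_total * (merchantable_pct / 100)
Merchantable fraction = 79.4% / 100 = 0.794
MV = 6.51 m^3 * 0.794 = 5.169 m^3

5.169


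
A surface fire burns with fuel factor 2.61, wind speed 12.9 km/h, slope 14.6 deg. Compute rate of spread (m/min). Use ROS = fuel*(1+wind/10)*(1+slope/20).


Formula: ROS = fuel * (1 + wind/10) * (1 + slope/20)
Wind factor = 1 + 12.9/10 = 2.29
Slope factor = 1 + 14.6/20 = 1.73
ROS = 2.61 * 2.29 * 1.73 = 10.34 m/min

10.34


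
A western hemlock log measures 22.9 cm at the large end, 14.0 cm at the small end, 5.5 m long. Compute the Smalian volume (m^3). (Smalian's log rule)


Smalian: V = (A1 + A2)/2 * L,  A = pi*(D/200)^2
A1 = pi*(22.9/200)^2 = 0.041187 m^2
A2 = pi*(14.0/200)^2 = 0.015394 m^2
V = (0.041187+0.015394)/2*5.5 = 0.1556 m^3

0.1556


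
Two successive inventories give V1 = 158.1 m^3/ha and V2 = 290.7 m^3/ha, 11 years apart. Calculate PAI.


Formula: PAI = (V_T2 - V_T1) / (T2 - T1)
Volume increment = 290.7 - 158.1 = 132.6 m^3/ha
PAI = 132.6 / 11 = 12.05 m^3/ha/year

12.05


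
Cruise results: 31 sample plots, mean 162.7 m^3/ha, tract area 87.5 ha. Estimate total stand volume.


Formula: Total Volume = Mean Volume per ha * Total Area
Total Volume = 162.7 m^3/ha * 87.5 ha
Total Volume = 14236 m^3

14236


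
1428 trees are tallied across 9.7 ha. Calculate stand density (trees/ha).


Formula: Stand Density = N_trees / Area_ha
Density = 1428 trees / 9.7 ha
Density = 147 trees/ha

147


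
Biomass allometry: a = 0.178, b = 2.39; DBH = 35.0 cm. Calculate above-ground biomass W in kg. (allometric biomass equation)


Formula: W = a * DBH^b  (allometric power law)
DBH^b = 35.0^2.39 = 4901.428
W = 0.178 * 4901.428 = 872.5 kg

872.5


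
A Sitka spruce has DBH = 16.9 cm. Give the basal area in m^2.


Formula: BA = pi * (DBH/2)^2 / 10000  (cm^2 to m^2)
Radius = DBH/2 = 16.9/2 = 8.45 cm
BA = pi * 8.45^2 / 10000
   = 224.3176 cm^2 / 10000
   = 0.0224 m^2

0.0224


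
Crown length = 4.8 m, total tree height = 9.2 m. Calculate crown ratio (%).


Formula: Crown Ratio = (Crown Length / Total Height) * 100
CR = (4.8 m / 9.2 m) * 100
CR = 0.5217 * 100 = 52.2%

52.2


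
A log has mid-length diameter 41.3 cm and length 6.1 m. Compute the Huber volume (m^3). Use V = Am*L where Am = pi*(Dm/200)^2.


Huber: V = Am * L,  Am = pi*(Dm/200)^2
Am = pi*(41.3/200)^2 = 0.133965 m^2
V = 0.133965*6.1 = 0.8172 m^3

0.8172


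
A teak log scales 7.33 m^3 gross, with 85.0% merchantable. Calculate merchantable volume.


Formula: MV = V_total * (merchantable_pct / 100)
Merchantable fraction = 85.0% / 100 = 0.85
MV = 7.33 m^3 * 0.85 = 6.231 m^3

6.231


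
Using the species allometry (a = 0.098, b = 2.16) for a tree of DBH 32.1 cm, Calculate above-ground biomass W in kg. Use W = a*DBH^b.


Formula: W = a * DBH^b  (allometric power law)
DBH^b = 32.1^2.16 = 1794.9439
W = 0.098 * 1794.9439 = 175.9 kg

175.9


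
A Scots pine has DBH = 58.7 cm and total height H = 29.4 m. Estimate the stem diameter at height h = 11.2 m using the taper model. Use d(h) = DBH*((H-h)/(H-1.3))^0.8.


Taper: d(h) = DBH * ((H - h) / (H - 1.3))^0.8
Numerator = H - h = 29.4 - 11.2 = 18.2 m
Denominator = H - 1.3 = 29.4 - 1.3 = 28.1 m
Ratio = 18.2 / 28.1 = 0.64769
d = 58.7 * 0.64769^0.8 = 41.5 cm

41.5


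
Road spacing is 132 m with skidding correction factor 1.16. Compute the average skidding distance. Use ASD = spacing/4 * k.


Formula: ASD = (spacing / 4) * correction
Uncorrected distance = spacing / 4 = 132 / 4 = 33 m
ASD = 33 * 1.16 = 38 m

38


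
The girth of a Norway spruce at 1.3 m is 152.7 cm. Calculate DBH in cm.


Formula: DBH = C / pi
DBH = 152.7 / pi
pi = 3.14159...
DBH = 48.6 cm

48.6


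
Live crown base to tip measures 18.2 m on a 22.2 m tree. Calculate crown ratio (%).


Formula: Crown Ratio = (Crown Length / Total Height) * 100
CR = (18.2 m / 22.2 m) * 100
CR = 0.8198 * 100 = 82.0%

82.0


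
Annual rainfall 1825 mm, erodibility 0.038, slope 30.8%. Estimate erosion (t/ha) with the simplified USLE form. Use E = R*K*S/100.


Formula: E = R * K * S / 100  (simplified USLE)
R * K = 1825 * 0.038 = 69.35
E = 69.35 * 30.8 / 100 = 21.36 t/ha

21.36


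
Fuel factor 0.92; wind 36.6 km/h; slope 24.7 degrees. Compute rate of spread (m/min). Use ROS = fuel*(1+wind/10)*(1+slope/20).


Formula: ROS = fuel * (1 + wind/10) * (1 + slope/20)
Wind factor = 1 + 36.6/10 = 4.66
Slope factor = 1 + 24.7/20 = 2.235
ROS = 0.92 * 4.66 * 2.235 = 9.58 m/min

9.58


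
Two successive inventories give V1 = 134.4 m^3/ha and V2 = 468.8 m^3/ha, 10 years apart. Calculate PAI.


Formula: PAI = (V_T2 - V_T1) / (T2 - T1)
Volume increment = 468.8 - 134.4 = 334.4 m^3/ha
PAI = 334.4 / 10 = 33.44 m^3/ha/year

33.44


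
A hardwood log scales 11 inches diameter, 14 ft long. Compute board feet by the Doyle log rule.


Doyle: BF = (D - 4)^2 * L / 16
Adjusted diameter = 11 - 4 = 7 in
(D-4)^2 = 7^2 = 49
BF = 49 * 14 / 16 = 43 BF

43


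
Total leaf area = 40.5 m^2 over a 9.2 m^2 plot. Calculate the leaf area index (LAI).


Formula: LAI = total leaf area / ground area  (dimensionless)
LAI = 40.5 m^2 / 9.2 m^2
LAI = 4.4

4.4


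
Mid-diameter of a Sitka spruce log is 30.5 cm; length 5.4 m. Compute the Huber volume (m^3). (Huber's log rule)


Huber: V = Am * L,  Am = pi*(Dm/200)^2
Am = pi*(30.5/200)^2 = 0.073062 m^2
V = 0.073062*5.4 = 0.3945 m^3

0.3945


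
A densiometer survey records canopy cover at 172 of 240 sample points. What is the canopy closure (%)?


Formula: Canopy closure = covered points / total points * 100
Closure = 172 / 240 * 100
Closure = 0.7167 * 100 = 71.7%

71.7


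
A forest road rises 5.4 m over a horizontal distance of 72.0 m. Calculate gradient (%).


Formula: Gradient = rise / run * 100
Gradient = 5.4 / 72.0 * 100 = 7.5%

7.5


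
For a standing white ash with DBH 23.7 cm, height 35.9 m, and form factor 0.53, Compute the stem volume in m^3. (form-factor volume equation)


Formula: V = pi * (DBH/200)^2 * H * ff
Radius = DBH/200 = 23.7/200 = 0.1185 m
Radius^2 = 0.1185^2 = 0.01404225 m^2
V = pi * 0.01404225 * 35.9 * 0.53
V = 0.839 m^3

0.839


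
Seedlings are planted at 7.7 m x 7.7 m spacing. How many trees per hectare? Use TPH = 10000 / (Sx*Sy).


Formula: TPH = 10000 m^2/ha / (spacing_x * spacing_y)
Area per tree = 7.7 m * 7.7 m = 59.29 m^2
TPH = 10000 / 59.29 = 169 trees/ha

169


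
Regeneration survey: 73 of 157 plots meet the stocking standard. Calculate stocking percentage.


Formula: Stocking % = stocked plots / total plots * 100
Stocking = 73 / 157 * 100
Stocking = 0.465 * 100 = 46.5%

46.5


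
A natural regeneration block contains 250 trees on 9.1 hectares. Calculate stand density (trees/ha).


Formula: Stand Density = N_trees / Area_ha
Density = 250 trees / 9.1 ha
Density = 27 trees/ha

27


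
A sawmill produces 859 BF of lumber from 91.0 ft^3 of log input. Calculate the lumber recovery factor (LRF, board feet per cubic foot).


Formula: LRF = Lumber Output (BF) / Log Input (ft^3)
LRF = 859 BF / 91.0 ft^3
LRF = 9.44 BF/ft^3

9.44


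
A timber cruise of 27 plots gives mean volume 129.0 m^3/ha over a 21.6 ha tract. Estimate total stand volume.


Formula: Total Volume = Mean Volume per ha * Total Area
Total Volume = 129.0 m^3/ha * 21.6 ha
Total Volume = 2786 m^3

2786


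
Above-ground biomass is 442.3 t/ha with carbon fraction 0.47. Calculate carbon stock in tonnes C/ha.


Formula: Carbon Stock = Biomass * Carbon Fraction
C = 442.3 t/ha * 0.47
C = 207.9 t C/ha

207.9


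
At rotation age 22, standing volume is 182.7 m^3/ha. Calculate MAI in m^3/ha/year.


Formula: MAI = Total Volume / Stand Age
MAI = 182.7 m^3/ha / 22 years
MAI = 8.3 m^3/ha/year

8.3


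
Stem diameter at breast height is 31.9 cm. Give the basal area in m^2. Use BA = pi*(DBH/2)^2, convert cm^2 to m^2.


Formula: BA = pi * (DBH/2)^2 / 10000  (cm^2 to m^2)
Radius = DBH/2 = 31.9/2 = 15.95 cm
BA = pi * 15.95^2 / 10000
   = 799.229 cm^2 / 10000
   = 0.0799 m^2

0.0799


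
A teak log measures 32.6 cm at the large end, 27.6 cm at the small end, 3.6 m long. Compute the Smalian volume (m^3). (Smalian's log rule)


Smalian: V = (A1 + A2)/2 * L,  A = pi*(D/200)^2
A1 = pi*(32.6/200)^2 = 0.083469 m^2
A2 = pi*(27.6/200)^2 = 0.059828 m^2
V = (0.083469+0.059828)/2*3.6 = 0.2579 m^3

0.2579


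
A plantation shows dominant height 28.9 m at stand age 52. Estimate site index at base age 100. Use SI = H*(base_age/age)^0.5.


Formula: SI = H_dom * (base_age / age)^0.5
Age ratio = 100 / 52 = 1.92308
sqrt(age_ratio) = 1.38675
SI = 28.9 * 1.38675 = 40.1 m

40.1


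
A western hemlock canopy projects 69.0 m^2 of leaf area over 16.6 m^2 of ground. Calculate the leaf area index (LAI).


Formula: LAI = total leaf area / ground area  (dimensionless)
LAI = 69.0 m^2 / 16.6 m^2
LAI = 4.16

4.16


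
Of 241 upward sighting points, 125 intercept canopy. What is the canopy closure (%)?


Formula: Canopy closure = covered points / total points * 100
Closure = 125 / 241 * 100
Closure = 0.5187 * 100 = 51.9%

51.9


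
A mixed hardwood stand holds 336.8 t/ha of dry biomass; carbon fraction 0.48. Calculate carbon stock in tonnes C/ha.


Formula: Carbon Stock = Biomass * Carbon Fraction
C = 336.8 t/ha * 0.48
C = 161.7 t C/ha

161.7


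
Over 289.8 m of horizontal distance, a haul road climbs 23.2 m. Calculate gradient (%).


Formula: Gradient = rise / run * 100
Gradient = 23.2 / 289.8 * 100 = 8.0%

8.0


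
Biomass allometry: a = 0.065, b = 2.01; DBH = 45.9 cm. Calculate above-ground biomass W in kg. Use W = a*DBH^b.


Formula: W = a * DBH^b  (allometric power law)
DBH^b = 45.9^2.01 = 2188.9886
W = 0.065 * 2188.9886 = 142.3 kg

142.3


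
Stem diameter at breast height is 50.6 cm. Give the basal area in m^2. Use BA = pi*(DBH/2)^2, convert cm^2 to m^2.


Formula: BA = pi * (DBH/2)^2 / 10000  (cm^2 to m^2)
Radius = DBH/2 = 50.6/2 = 25.3 cm
BA = pi * 25.3^2 / 10000
   = 2010.902 cm^2 / 10000
   = 0.2011 m^2

0.2011


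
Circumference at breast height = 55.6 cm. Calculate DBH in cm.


Formula: DBH = C / pi
DBH = 55.6 / pi
pi = 3.14159...
DBH = 17.7 cm

17.7


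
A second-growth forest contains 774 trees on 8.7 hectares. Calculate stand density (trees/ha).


Formula: Stand Density = N_trees / Area_ha
Density = 774 trees / 8.7 ha
Density = 89 trees/ha

89


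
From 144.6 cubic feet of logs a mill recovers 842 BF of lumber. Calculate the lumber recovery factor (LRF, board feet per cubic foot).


Formula: LRF = Lumber Output (BF) / Log Input (ft^3)
LRF = 842 BF / 144.6 ft^3
LRF = 5.82 BF/ft^3

5.82


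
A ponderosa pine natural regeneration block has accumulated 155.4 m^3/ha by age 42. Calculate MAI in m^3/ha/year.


Formula: MAI = Total Volume / Stand Age
MAI = 155.4 m^3/ha / 42 years
MAI = 3.7 m^3/ha/year

3.7


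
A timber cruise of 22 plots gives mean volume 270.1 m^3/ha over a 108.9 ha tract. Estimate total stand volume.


Formula: Total Volume = Mean Volume per ha * Total Area
Total Volume = 270.1 m^3/ha * 108.9 ha
Total Volume = 29414 m^3

29414


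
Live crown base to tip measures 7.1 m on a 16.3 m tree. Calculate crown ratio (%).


Formula: Crown Ratio = (Crown Length / Total Height) * 100
CR = (7.1 m / 16.3 m) * 100
CR = 0.4356 * 100 = 43.6%

43.6


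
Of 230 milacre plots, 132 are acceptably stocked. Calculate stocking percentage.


Formula: Stocking % = stocked plots / total plots * 100
Stocking = 132 / 230 * 100
Stocking = 0.5739 * 100 = 57.4%

57.4


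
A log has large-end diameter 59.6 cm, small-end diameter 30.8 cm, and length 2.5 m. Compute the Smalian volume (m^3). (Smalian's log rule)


Smalian: V = (A1 + A2)/2 * L,  A = pi*(D/200)^2
A1 = pi*(59.6/200)^2 = 0.278986 m^2
A2 = pi*(30.8/200)^2 = 0.074506 m^2
V = (0.278986+0.074506)/2*2.5 = 0.4419 m^3

0.4419


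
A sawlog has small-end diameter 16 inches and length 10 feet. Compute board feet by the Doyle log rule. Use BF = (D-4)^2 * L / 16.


Doyle: BF = (D - 4)^2 * L / 16
Adjusted diameter = 16 - 4 = 12 in
(D-4)^2 = 12^2 = 144
BF = 144 * 10 / 16 = 90 BF

90


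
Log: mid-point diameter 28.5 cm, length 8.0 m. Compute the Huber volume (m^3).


Huber: V = Am * L,  Am = pi*(Dm/200)^2
Am = pi*(28.5/200)^2 = 0.063794 m^2
V = 0.063794*8.0 = 0.5104 m^3

0.5104


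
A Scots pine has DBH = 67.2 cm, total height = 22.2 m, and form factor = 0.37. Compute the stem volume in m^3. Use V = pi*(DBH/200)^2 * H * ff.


Formula: V = pi * (DBH/200)^2 * H * ff
Radius = DBH/200 = 67.2/200 = 0.336 m
Radius^2 = 0.336^2 = 0.112896 m^2
V = pi * 0.112896 * 22.2 * 0.37
V = 2.913 m^3

2.913


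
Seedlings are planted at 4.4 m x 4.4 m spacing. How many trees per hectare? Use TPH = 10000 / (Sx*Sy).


Formula: TPH = 10000 m^2/ha / (spacing_x * spacing_y)
Area per tree = 4.4 m * 4.4 m = 19.36 m^2
TPH = 10000 / 19.36 = 517 trees/ha

517


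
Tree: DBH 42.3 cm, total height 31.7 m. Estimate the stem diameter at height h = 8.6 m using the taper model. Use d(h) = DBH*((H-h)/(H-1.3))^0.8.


Taper: d(h) = DBH * ((H - h) / (H - 1.3))^0.8
Numerator = H - h = 31.7 - 8.6 = 23.1 m
Denominator = H - 1.3 = 31.7 - 1.3 = 30.4 m
Ratio = 23.1 / 30.4 = 0.75987
d = 42.3 * 0.75987^0.8 = 34.0 cm

34.0


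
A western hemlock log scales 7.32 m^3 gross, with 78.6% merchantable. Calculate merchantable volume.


Formula: MV = V_total * (merchantable_pct / 100)
Merchantable fraction = 78.6% / 100 = 0.786
MV = 7.32 m^3 * 0.786 = 5.754 m^3

5.754


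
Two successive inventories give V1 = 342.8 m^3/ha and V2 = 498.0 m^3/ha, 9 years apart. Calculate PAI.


Formula: PAI = (V_T2 - V_T1) / (T2 - T1)
Volume increment = 498.0 - 342.8 = 155.2 m^3/ha
PAI = 155.2 / 9 = 17.24 m^3/ha/year

17.24


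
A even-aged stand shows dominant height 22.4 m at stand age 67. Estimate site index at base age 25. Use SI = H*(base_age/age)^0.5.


Formula: SI = H_dom * (base_age / age)^0.5
Age ratio = 25 / 67 = 0.37313
sqrt(age_ratio) = 0.61085
SI = 22.4 * 0.61085 = 13.7 m

13.7


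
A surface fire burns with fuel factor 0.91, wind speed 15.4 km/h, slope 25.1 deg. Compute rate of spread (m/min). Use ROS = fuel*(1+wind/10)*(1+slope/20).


Formula: ROS = fuel * (1 + wind/10) * (1 + slope/20)
Wind factor = 1 + 15.4/10 = 2.54
Slope factor = 1 + 25.1/20 = 2.255
ROS = 0.91 * 2.54 * 2.255 = 5.21 m/min

5.21


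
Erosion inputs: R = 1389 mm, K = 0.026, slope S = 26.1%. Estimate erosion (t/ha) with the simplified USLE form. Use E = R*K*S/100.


Formula: E = R * K * S / 100  (simplified USLE)
R * K = 1389 * 0.026 = 36.114
E = 36.114 * 26.1 / 100 = 9.43 t/ha

9.43


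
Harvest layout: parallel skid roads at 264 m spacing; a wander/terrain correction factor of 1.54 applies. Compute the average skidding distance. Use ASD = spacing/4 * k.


Formula: ASD = (spacing / 4) * correction
Uncorrected distance = spacing / 4 = 264 / 4 = 66 m
ASD = 66 * 1.54 = 102 m

102


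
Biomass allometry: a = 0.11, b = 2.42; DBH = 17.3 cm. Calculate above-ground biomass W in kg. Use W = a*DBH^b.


Formula: W = a * DBH^b  (allometric power law)
DBH^b = 17.3^2.42 = 990.9952
W = 0.11 * 990.9952 = 109.0 kg

109.0


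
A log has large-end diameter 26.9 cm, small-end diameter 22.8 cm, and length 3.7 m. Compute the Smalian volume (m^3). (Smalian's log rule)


Smalian: V = (A1 + A2)/2 * L,  A = pi*(D/200)^2
A1 = pi*(26.9/200)^2 = 0.056832 m^2
A2 = pi*(22.8/200)^2 = 0.040828 m^2
V = (0.056832+0.040828)/2*3.7 = 0.1807 m^3

0.1807


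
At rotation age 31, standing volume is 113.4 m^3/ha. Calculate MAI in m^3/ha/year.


Formula: MAI = Total Volume / Stand Age
MAI = 113.4 m^3/ha / 31 years
MAI = 3.66 m^3/ha/year

3.66


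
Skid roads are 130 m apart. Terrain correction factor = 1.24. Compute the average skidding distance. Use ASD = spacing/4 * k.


Formula: ASD = (spacing / 4) * correction
Uncorrected distance = spacing / 4 = 130 / 4 = 32.5 m
ASD = 32.5 * 1.24 = 40 m

40


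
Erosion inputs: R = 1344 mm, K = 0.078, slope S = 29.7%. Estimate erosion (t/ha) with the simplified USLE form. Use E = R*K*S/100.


Formula: E = R * K * S / 100  (simplified USLE)
R * K = 1344 * 0.078 = 104.832
E = 104.832 * 29.7 / 100 = 31.14 t/ha

31.14


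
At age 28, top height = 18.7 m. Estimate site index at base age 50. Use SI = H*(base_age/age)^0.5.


Formula: SI = H_dom * (base_age / age)^0.5
Age ratio = 50 / 28 = 1.78571
sqrt(age_ratio) = 1.33631
SI = 18.7 * 1.33631 = 25.0 m

25.0


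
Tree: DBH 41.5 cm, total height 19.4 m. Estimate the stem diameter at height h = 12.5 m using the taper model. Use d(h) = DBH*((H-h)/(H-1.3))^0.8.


Taper: d(h) = DBH * ((H - h) / (H - 1.3))^0.8
Numerator = H - h = 19.4 - 12.5 = 6.9 m
Denominator = H - 1.3 = 19.4 - 1.3 = 18.1 m
Ratio = 6.9 / 18.1 = 0.38122
d = 41.5 * 0.38122^0.8 = 19.2 cm

19.2


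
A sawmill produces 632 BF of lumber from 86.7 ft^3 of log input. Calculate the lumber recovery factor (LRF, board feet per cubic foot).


Formula: LRF = Lumber Output (BF) / Log Input (ft^3)
LRF = 632 BF / 86.7 ft^3
LRF = 7.29 BF/ft^3

7.29


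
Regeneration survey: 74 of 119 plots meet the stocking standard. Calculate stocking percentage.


Formula: Stocking % = stocked plots / total plots * 100
Stocking = 74 / 119 * 100
Stocking = 0.6218 * 100 = 62.2%

62.2


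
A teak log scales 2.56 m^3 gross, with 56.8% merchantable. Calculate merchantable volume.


Formula: MV = V_total * (merchantable_pct / 100)
Merchantable fraction = 56.8% / 100 = 0.568
MV = 2.56 m^3 * 0.568 = 1.454 m^3

1.454


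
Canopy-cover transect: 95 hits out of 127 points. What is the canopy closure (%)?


Formula: Canopy closure = covered points / total points * 100
Closure = 95 / 127 * 100
Closure = 0.748 * 100 = 74.8%

74.8


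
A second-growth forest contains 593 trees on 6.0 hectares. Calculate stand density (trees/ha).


Formula: Stand Density = N_trees / Area_ha
Density = 593 trees / 6.0 ha
Density = 99 trees/ha

99


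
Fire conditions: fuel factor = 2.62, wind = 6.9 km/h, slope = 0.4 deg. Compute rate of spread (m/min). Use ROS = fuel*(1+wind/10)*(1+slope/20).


Formula: ROS = fuel * (1 + wind/10) * (1 + slope/20)
Wind factor = 1 + 6.9/10 = 1.69
Slope factor = 1 + 0.4/20 = 1.02
ROS = 2.62 * 1.69 * 1.02 = 4.52 m/min

4.52


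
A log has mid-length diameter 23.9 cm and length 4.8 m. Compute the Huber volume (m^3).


Huber: V = Am * L,  Am = pi*(Dm/200)^2
Am = pi*(23.9/200)^2 = 0.044863 m^2
V = 0.044863*4.8 = 0.2153 m^3

0.2153


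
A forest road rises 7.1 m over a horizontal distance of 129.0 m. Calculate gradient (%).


Formula: Gradient = rise / run * 100
Gradient = 7.1 / 129.0 * 100 = 5.5%

5.5


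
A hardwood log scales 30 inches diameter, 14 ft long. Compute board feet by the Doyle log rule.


Doyle: BF = (D - 4)^2 * L / 16
Adjusted diameter = 30 - 4 = 26 in
(D-4)^2 = 26^2 = 676
BF = 676 * 14 / 16 = 592 BF

592


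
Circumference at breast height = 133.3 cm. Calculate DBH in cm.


Formula: DBH = C / pi
DBH = 133.3 / pi
pi = 3.14159...
DBH = 42.4 cm

42.4


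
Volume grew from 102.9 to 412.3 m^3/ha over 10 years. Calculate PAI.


Formula: PAI = (V_T2 - V_T1) / (T2 - T1)
Volume increment = 412.3 - 102.9 = 309.4 m^3/ha
PAI = 309.4 / 10 = 30.94 m^3/ha/year

30.94


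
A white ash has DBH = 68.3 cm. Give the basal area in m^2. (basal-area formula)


Formula: BA = pi * (DBH/2)^2 / 10000  (cm^2 to m^2)
Radius = DBH/2 = 68.3/2 = 34.15 cm
BA = pi * 34.15^2 / 10000
   = 3663.796 cm^2 / 10000
   = 0.3664 m^2

0.3664


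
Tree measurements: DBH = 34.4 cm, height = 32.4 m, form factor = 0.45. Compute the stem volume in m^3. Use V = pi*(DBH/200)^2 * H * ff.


Formula: V = pi * (DBH/200)^2 * H * ff
Radius = DBH/200 = 34.4/200 = 0.172 m
Radius^2 = 0.172^2 = 0.029584 m^2
V = pi * 0.029584 * 32.4 * 0.45
V = 1.355 m^3

1.355


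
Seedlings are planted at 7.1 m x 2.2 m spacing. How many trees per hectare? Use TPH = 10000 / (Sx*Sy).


Formula: TPH = 10000 m^2/ha / (spacing_x * spacing_y)
Area per tree = 7.1 m * 2.2 m = 15.62 m^2
TPH = 10000 / 15.62 = 640 trees/ha

640


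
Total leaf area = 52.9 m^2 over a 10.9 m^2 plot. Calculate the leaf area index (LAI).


Formula: LAI = total leaf area / ground area  (dimensionless)
LAI = 52.9 m^2 / 10.9 m^2
LAI = 4.85

4.85


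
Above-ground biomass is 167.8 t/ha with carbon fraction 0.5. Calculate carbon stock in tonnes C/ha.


Formula: Carbon Stock = Biomass * Carbon Fraction
C = 167.8 t/ha * 0.5
C = 83.9 t C/ha

83.9


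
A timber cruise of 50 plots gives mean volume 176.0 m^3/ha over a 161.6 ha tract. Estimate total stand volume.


Formula: Total Volume = Mean Volume per ha * Total Area
Total Volume = 176.0 m^3/ha * 161.6 ha
Total Volume = 28442 m^3

28442


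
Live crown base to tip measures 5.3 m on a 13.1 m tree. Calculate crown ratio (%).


Formula: Crown Ratio = (Crown Length / Total Height) * 100
CR = (5.3 m / 13.1 m) * 100
CR = 0.4046 * 100 = 40.5%

40.5


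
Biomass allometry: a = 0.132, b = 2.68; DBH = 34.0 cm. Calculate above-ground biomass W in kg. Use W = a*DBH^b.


Formula: W = a * DBH^b  (allometric power law)
DBH^b = 34.0^2.68 = 12716.38
W = 0.132 * 12716.38 = 1678.6 kg

1678.6


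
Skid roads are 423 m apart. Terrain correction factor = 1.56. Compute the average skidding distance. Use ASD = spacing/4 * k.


Formula: ASD = (spacing / 4) * correction
Uncorrected distance = spacing / 4 = 423 / 4 = 105.75 m
ASD = 105.75 * 1.56 = 165 m

165


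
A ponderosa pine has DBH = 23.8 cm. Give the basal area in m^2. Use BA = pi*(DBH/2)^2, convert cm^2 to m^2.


Formula: BA = pi * (DBH/2)^2 / 10000  (cm^2 to m^2)
Radius = DBH/2 = 23.8/2 = 11.9 cm
BA = pi * 11.9^2 / 10000
   = 444.8809 cm^2 / 10000
   = 0.0445 m^2

0.0445


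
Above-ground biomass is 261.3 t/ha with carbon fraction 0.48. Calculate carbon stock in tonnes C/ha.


Formula: Carbon Stock = Biomass * Carbon Fraction
C = 261.3 t/ha * 0.48
C = 125.4 t C/ha

125.4


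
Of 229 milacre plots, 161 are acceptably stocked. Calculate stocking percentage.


Formula: Stocking % = stocked plots / total plots * 100
Stocking = 161 / 229 * 100
Stocking = 0.7031 * 100 = 70.3%

70.3


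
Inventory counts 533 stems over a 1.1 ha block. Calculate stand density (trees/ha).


Formula: Stand Density = N_trees / Area_ha
Density = 533 trees / 1.1 ha
Density = 485 trees/ha

485


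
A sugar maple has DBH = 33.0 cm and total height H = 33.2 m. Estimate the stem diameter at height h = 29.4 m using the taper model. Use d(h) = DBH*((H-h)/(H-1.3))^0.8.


Taper: d(h) = DBH * ((H - h) / (H - 1.3))^0.8
Numerator = H - h = 33.2 - 29.4 = 3.8 m
Denominator = H - 1.3 = 33.2 - 1.3 = 31.9 m
Ratio = 3.8 / 31.9 = 0.11912
d = 33.0 * 0.11912^0.8 = 6.0 cm

6.0


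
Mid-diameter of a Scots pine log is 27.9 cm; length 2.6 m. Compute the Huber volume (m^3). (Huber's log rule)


Huber: V = Am * L,  Am = pi*(Dm/200)^2
Am = pi*(27.9/200)^2 = 0.061136 m^2
V = 0.061136*2.6 = 0.159 m^3

0.159


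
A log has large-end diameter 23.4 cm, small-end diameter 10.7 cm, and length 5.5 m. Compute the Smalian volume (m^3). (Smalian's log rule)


Smalian: V = (A1 + A2)/2 * L,  A = pi*(D/200)^2
A1 = pi*(23.4/200)^2 = 0.043005 m^2
A2 = pi*(10.7/200)^2 = 0.008992 m^2
V = (0.043005+0.008992)/2*5.5 = 0.143 m^3

0.143


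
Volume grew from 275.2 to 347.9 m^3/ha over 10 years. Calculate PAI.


Formula: PAI = (V_T2 - V_T1) / (T2 - T1)
Volume increment = 347.9 - 275.2 = 72.7 m^3/ha
PAI = 72.7 / 10 = 7.27 m^3/ha/year

7.27
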